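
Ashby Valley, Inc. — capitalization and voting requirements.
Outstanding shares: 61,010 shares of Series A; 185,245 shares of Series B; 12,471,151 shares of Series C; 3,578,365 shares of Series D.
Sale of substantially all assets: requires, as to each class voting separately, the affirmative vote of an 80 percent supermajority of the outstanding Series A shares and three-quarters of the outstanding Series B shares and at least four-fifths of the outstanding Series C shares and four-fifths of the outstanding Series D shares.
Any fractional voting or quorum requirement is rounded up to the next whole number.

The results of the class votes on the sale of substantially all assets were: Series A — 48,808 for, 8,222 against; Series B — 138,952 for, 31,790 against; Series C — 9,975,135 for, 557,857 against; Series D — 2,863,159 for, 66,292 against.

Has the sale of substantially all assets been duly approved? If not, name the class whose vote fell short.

Series A: 4/5 of 61010 = 48808; 48,808 required, 48,808 in favor — approved.
Series B: 3/4 of 185245 = 138933.75, rounded up to 138934; 138,934 required, 138,952 in favor — approved.
Series C: 4/5 of 12471151 = 9976920.80, rounded up to 9976921; 9,976,921 required, 9,975,135 in favor — not approved.
Series D: 4/5 of 3578365 = 2862692; 2,862,692 required, 2,863,159 in favor — approved.

Not approved — the Series C shares did not give the required vote.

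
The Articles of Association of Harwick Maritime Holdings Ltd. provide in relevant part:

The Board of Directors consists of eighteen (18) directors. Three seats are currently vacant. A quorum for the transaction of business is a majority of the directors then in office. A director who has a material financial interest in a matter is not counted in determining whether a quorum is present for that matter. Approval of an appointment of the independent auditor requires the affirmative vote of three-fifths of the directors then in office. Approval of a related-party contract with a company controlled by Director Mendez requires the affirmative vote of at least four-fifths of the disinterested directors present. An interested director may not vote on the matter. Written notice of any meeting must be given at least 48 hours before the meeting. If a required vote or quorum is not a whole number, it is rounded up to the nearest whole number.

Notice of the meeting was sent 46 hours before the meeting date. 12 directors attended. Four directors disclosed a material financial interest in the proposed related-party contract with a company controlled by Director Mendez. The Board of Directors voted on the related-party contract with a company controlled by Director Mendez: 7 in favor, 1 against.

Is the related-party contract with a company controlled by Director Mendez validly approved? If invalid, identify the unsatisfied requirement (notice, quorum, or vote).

Invalid — notice requirement not satisfied.

Notice: 46 hours given; 48 required (46 < 48). Not satisfied.
Quorum: 12 present, but the 4 interested directors do not count, leaving 8. Quorum is 8. Satisfied.
Vote: the related-party contract with a company controlled by Director Mendez requires four-fifths of the disinterested directors present (12 − 4 = 8). 4/5 of 8 = 6.40, rounded up to 7, so 7 affirmative votes are needed; 7 voted in favor. Satisfied.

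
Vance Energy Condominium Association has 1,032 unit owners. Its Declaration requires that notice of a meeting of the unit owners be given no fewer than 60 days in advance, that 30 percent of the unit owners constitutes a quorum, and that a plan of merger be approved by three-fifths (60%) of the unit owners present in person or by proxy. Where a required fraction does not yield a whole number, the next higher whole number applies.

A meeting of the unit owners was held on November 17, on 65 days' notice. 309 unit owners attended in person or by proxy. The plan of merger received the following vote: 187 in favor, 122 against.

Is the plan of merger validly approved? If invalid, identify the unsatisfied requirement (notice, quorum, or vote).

Notice: 65 days given; 60 required. Satisfied.
Quorum: 30% of 1,032 = 309.60, rounded up to 310; 309 present. Not satisfied.
Vote: requires three-fifths of those present (309); 3/5 of 309 = 185.40, rounded up to 186, so 186 needed; 187 in favor. Satisfied.

Invalid — quorum requirement not satisfied.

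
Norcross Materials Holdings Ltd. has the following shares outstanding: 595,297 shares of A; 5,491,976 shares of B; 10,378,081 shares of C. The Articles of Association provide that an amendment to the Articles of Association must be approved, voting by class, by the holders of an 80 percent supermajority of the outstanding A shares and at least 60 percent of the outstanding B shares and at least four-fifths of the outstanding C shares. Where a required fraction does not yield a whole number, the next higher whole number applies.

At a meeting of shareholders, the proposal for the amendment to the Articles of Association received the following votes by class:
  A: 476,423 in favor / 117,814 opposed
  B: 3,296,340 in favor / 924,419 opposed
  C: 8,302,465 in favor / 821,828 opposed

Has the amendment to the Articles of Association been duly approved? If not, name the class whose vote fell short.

A: 4/5 of 595297 = 476237.60, rounded up to 476238; 476,238 required, 476,423 in favor — approved.
B: 3/5 of 5491976 = 3295185.60, rounded up to 3295186; 3,295,186 required, 3,296,340 in favor — approved.
C: 4/5 of 10378081 = 8302464.80, rounded up to 8302465; 8,302,465 required, 8,302,465 in favor — approved.

Approved — every class gave the required vote.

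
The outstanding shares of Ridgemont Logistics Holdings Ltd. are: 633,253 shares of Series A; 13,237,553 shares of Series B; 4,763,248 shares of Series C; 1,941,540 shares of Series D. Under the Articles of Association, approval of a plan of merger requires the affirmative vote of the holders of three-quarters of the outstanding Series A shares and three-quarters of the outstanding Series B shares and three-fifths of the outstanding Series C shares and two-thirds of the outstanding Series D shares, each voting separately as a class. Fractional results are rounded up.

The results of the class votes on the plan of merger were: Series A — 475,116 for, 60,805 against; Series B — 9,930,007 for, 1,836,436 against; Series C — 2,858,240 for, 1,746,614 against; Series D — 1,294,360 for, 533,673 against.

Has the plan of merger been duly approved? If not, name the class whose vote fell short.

Series A: 3/4 of 633253 = 474939.75, rounded up to 474940; 474,940 required, 475,116 in favor — approved.
Series B: 3/4 of 13237553 = 9928164.75, rounded up to 9928165; 9,928,165 required, 9,930,007 in favor — approved.
Series C: 3/5 of 4763248 = 2857948.80, rounded up to 2857949; 2,857,949 required, 2,858,240 in favor — approved.
Series D: 2/3 of 1941540 = 1294360; 1,294,360 required, 1,294,360 in favor — approved.

Approved — every class gave the required vote.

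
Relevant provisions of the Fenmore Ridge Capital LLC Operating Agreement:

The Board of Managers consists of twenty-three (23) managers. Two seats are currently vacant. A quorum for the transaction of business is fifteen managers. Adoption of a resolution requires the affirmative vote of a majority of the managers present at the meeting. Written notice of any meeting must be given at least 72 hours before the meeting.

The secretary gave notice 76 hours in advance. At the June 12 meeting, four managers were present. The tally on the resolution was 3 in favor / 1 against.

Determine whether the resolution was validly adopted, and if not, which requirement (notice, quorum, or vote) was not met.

Notice: 76 hours given; 72 required (76 ≥ 72). Satisfied.
Quorum: 4 present; quorum is 15. Not satisfied.
Vote: the resolution requires a majority of the managers present (4). A majority of 4 is 3, so 3 affirmative votes are needed; 3 voted in favor. Satisfied. (Moot — without a quorum no business can be validly transacted.)

Invalid — quorum requirement not satisfied.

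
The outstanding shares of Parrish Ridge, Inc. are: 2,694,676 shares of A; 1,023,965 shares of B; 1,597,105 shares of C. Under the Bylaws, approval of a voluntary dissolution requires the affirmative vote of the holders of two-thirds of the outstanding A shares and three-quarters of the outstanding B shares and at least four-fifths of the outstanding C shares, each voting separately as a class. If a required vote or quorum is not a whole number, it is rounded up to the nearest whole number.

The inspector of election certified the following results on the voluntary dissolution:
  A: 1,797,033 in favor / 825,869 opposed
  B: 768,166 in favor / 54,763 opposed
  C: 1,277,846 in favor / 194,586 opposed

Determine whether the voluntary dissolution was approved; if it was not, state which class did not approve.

Approved — every class gave the required vote.

A: 2/3 of 2694676 = 1796450.67, rounded up to 1796451; 1,796,451 required, 1,797,033 in favor — approved.
B: 3/4 of 1023965 = 767973.75, rounded up to 767974; 767,974 required, 768,166 in favor — approved.
C: 4/5 of 1597105 = 1277684; 1,277,684 required, 1,277,846 in favor — approved.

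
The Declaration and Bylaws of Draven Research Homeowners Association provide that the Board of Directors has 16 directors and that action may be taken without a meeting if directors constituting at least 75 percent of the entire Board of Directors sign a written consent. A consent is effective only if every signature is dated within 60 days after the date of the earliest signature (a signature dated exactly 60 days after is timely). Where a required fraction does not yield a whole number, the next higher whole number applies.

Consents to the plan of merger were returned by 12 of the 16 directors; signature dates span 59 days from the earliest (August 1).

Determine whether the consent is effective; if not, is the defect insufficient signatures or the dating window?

Effective — both the signature and dating-window requirements are satisfied.

Signatures required: at least 75 percent of 16 — 3/4 of 16 = 12, so 12 needed; 12 signed. Sufficient.
Dating window: the latest signature is 59 days after the earliest; the limit is 60 days. Within the window.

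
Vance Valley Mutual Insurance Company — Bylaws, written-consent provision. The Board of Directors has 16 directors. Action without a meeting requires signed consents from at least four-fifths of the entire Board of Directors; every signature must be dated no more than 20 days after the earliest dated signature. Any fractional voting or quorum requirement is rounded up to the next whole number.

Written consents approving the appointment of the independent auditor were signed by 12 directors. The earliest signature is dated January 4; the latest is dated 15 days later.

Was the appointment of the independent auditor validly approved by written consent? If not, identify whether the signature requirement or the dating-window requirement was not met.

Not effective — insufficient signatures.

Signatures required: at least four-fifths of 16 — 4/5 of 16 = 12.80, rounded up to 13, so 13 needed; 12 signed. Insufficient.
Dating window: the latest signature is 15 days after the earliest; the limit is 20 days. Within the window.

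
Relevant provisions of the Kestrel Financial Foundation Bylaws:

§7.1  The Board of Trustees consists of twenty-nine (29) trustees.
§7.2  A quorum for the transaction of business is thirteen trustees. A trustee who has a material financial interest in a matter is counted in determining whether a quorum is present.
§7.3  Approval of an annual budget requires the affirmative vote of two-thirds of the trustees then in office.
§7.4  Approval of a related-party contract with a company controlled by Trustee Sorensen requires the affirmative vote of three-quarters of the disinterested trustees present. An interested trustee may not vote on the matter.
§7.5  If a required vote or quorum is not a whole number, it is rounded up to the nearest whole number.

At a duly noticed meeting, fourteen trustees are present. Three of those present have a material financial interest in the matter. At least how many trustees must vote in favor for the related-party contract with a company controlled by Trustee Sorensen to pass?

The related-party contract with a company controlled by Trustee Sorensen requires three-fourths of the disinterested trustees present (14 − 3 = 11).
3/4 of 11 = 8.25, rounded up to 9.

9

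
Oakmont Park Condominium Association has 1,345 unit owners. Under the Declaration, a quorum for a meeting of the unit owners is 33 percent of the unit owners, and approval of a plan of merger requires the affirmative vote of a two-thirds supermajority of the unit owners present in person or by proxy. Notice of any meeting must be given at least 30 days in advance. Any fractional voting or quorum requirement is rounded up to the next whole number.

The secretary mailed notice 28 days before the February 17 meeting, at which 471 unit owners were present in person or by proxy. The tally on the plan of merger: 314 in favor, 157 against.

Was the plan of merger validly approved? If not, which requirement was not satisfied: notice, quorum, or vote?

Notice: 28 days given; 30 required. Not satisfied.
Quorum: 33% of 1,345 = 443.85, rounded up to 444; 471 present. Satisfied.
Vote: requires two-thirds of those present (471); 2/3 of 471 = 314, so 314 needed; 314 in favor. Satisfied.

Invalid — notice requirement not satisfied.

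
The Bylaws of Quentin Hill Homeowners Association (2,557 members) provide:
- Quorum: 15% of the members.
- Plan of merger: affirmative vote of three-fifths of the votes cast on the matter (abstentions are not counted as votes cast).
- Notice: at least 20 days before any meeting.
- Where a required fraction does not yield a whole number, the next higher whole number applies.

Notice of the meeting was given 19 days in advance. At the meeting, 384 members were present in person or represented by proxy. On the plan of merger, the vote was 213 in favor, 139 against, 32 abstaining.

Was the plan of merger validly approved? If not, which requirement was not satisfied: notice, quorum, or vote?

Invalid — notice requirement not satisfied.

Notice: 19 days given; 20 required. Not satisfied.
Quorum: 15% of 2,557 = 383.55, rounded up to 384; 384 present. Satisfied.
Vote: requires three-fifths of the votes cast (384 − 32 abstaining = 352); 3/5 of 352 = 211.20, rounded up to 212, so 212 needed; 213 in favor. Satisfied.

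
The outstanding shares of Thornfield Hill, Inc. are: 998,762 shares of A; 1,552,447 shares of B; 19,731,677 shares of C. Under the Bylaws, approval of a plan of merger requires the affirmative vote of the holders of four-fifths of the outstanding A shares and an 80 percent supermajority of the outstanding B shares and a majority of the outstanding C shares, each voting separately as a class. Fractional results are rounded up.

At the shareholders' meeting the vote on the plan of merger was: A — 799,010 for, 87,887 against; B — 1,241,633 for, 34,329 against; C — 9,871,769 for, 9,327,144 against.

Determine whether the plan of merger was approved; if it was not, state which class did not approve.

Not approved — the B shares did not give the required vote.

A: 4/5 of 998762 = 799009.60, rounded up to 799010; 799,010 required, 799,010 in favor — approved.
B: 4/5 of 1552447 = 1241957.60, rounded up to 1241958; 1,241,958 required, 1,241,633 in favor — not approved.
C: a majority of 19731677 is 9865839; 9,865,839 required, 9,871,769 in favor — approved.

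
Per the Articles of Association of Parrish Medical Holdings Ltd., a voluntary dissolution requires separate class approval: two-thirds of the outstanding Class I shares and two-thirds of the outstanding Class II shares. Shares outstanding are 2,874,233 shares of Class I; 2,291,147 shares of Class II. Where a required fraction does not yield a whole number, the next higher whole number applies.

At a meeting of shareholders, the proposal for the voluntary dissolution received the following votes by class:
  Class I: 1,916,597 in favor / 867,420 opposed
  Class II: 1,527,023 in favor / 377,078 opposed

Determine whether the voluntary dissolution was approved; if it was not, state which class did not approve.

Class I: 2/3 of 2874233 = 1916155.33, rounded up to 1916156; 1,916,156 required, 1,916,597 in favor — approved.
Class II: 2/3 of 2291147 = 1527431.33, rounded up to 1527432; 1,527,432 required, 1,527,023 in favor — not approved.

Not approved — the Class II shares did not give the required vote.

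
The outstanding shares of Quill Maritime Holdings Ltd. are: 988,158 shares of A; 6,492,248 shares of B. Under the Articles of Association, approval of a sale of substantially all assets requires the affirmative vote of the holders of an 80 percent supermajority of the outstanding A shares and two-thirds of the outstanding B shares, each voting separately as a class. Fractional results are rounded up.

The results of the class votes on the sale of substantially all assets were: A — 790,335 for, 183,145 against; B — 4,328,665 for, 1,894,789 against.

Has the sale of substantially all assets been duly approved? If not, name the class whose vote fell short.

A: 4/5 of 988158 = 790526.40, rounded up to 790527; 790,527 required, 790,335 in favor — not approved.
B: 2/3 of 6492248 = 4328165.33, rounded up to 4328166; 4,328,166 required, 4,328,665 in favor — approved.

Not approved — the A shares did not give the required vote.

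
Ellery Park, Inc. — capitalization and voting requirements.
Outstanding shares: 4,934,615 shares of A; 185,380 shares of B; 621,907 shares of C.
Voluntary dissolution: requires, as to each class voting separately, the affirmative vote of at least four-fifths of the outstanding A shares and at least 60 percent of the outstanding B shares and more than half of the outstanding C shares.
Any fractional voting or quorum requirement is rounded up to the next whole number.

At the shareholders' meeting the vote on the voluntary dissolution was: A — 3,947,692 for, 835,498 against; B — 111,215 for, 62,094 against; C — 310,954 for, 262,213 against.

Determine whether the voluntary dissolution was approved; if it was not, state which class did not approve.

Not approved — the B shares did not give the required vote.

A: 4/5 of 4934615 = 3947692; 3,947,692 required, 3,947,692 in favor — approved.
B: 3/5 of 185380 = 111228; 111,228 required, 111,215 in favor — not approved.
C: a majority of 621907 is 310954; 310,954 required, 310,954 in favor — approved.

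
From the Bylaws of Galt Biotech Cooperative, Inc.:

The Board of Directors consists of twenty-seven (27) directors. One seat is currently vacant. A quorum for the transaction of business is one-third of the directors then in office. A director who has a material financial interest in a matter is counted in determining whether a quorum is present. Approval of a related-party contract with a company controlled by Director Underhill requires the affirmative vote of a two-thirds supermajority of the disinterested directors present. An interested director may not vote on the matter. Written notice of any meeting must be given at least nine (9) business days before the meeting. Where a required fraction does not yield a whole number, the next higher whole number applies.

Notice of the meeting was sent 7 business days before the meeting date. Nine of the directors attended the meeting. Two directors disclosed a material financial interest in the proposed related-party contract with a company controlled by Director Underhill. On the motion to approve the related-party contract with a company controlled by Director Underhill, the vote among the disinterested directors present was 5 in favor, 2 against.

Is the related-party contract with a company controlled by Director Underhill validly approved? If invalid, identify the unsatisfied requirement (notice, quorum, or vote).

Invalid — notice requirement not satisfied.

Notice: 7 business days given; 9 required (7 < 9). Not satisfied.
Quorum: 9 present (interested directors count toward quorum); quorum is 9. Satisfied.
Vote: the related-party contract with a company controlled by Director Underhill requires two-thirds of the disinterested directors present (9 − 2 = 7). 2/3 of 7 = 4.67, rounded up to 5, so 5 affirmative votes are needed; 5 voted in favor. Satisfied.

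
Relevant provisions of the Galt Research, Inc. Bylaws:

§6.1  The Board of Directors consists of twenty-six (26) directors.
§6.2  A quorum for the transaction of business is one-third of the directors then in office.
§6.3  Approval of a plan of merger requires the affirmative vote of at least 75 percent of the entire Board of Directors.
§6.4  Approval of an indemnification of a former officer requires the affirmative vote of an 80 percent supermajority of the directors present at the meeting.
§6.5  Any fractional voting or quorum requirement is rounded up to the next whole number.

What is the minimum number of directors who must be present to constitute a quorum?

9

1/3 of 26 = 8.67, rounded up to 9.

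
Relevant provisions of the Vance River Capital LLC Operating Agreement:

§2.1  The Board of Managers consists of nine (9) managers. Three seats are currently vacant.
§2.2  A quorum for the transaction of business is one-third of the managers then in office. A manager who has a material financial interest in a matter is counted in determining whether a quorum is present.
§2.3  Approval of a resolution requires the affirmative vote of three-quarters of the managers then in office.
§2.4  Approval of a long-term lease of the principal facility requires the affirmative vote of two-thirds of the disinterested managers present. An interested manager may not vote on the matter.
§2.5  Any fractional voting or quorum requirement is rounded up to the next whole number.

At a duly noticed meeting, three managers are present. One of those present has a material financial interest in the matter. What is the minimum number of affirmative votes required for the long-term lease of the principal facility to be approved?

2

The long-term lease of the principal facility requires two-thirds of the disinterested managers present (3 − 1 = 2).
2/3 of 2 = 1.33, rounded up to 2.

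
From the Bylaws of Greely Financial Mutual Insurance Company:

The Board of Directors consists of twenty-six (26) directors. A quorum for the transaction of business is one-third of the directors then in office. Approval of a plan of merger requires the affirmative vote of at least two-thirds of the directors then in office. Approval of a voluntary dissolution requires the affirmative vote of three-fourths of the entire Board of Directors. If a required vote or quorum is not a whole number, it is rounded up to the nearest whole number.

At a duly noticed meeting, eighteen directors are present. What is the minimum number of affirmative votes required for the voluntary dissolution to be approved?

20

The voluntary dissolution requires three-fourths of the entire Board of Directors (26).
3/4 of 26 = 19.50, rounded up to 20.
(Only 18 can vote, so the voluntary dissolution cannot pass at this meeting, but the required vote is still 20.)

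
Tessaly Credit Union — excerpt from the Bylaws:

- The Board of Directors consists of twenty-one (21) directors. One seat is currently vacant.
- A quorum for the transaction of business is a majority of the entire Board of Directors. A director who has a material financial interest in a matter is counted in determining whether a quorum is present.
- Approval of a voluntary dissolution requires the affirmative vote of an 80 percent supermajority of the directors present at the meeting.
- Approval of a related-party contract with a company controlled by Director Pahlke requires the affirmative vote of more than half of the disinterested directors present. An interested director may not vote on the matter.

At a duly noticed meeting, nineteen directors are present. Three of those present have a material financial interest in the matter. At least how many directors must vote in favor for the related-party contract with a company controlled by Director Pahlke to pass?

The related-party contract with a company controlled by Director Pahlke requires a majority of the disinterested directors present (19 − 3 = 16).
A majority of 16 is 9.

9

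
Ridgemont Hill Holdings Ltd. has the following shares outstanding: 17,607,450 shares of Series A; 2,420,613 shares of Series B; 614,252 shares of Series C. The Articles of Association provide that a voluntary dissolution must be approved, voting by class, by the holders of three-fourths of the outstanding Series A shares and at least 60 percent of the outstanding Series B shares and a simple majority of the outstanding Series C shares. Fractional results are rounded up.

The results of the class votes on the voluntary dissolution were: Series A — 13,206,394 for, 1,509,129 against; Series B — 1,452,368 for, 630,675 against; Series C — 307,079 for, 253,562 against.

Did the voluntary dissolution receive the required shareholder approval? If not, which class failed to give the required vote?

Not approved — the Series C shares did not give the required vote.

Series A: 3/4 of 17607450 = 13205587.50, rounded up to 13205588; 13,205,588 required, 13,206,394 in favor — approved.
Series B: 3/5 of 2420613 = 1452367.80, rounded up to 1452368; 1,452,368 required, 1,452,368 in favor — approved.
Series C: a majority of 614252 is 307127; 307,127 required, 307,079 in favor — not approved.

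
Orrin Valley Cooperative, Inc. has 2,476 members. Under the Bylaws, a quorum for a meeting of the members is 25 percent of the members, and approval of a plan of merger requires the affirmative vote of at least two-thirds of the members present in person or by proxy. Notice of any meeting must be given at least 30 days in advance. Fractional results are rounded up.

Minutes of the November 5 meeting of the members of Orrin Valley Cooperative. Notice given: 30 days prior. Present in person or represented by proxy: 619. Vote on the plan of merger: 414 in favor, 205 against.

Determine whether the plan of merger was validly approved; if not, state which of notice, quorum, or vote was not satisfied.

Valid — all requirements satisfied.

Notice: 30 days given; 30 required. Satisfied.
Quorum: 25% of 2,476 = 619; 619 present. Satisfied.
Vote: requires two-thirds of those present (619); 2/3 of 619 = 412.67, rounded up to 413, so 413 needed; 414 in favor. Satisfied.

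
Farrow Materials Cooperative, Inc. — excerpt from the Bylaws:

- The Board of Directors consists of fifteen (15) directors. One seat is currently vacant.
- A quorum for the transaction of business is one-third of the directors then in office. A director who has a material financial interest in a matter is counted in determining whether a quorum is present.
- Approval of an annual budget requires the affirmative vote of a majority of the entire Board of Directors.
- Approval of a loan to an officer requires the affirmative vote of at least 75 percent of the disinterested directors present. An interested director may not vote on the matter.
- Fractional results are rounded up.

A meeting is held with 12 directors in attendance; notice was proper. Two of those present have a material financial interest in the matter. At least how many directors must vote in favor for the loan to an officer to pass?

8

The loan to an officer requires three-fourths of the disinterested directors present (12 − 2 = 10).
3/4 of 10 = 7.50, rounded up to 8.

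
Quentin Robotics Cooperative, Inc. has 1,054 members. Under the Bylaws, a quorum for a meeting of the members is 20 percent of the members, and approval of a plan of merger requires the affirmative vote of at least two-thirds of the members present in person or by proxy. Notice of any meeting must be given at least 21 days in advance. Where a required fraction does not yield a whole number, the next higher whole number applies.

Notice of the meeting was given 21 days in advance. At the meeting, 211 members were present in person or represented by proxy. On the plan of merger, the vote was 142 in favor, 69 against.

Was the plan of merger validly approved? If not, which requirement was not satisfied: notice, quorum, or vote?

Valid — all requirements satisfied.

Notice: 21 days given; 21 required. Satisfied.
Quorum: 20% of 1,054 = 210.80, rounded up to 211; 211 present. Satisfied.
Vote: requires two-thirds of those present (211); 2/3 of 211 = 140.67, rounded up to 141, so 141 needed; 142 in favor. Satisfied.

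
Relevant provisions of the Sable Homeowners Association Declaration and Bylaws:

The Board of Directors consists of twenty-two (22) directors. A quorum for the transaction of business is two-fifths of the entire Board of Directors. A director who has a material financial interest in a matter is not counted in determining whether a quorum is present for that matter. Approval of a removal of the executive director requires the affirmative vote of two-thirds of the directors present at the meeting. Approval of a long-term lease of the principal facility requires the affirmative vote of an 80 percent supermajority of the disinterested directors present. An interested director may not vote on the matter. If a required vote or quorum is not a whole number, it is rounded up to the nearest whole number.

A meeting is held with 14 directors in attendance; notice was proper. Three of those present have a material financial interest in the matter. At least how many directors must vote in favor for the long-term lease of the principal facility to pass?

The long-term lease of the principal facility requires four-fifths of the disinterested directors present (14 − 3 = 11).
4/5 of 11 = 8.80, rounded up to 9.

9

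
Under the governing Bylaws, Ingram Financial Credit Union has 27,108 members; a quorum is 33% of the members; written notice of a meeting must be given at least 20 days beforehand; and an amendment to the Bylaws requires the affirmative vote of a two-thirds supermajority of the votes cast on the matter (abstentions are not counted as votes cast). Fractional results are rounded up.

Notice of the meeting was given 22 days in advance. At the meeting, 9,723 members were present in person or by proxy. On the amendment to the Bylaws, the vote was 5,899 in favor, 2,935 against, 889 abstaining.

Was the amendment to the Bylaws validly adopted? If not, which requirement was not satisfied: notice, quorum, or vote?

Notice: 22 days given; 20 required. Satisfied.
Quorum: 33% of 27,108 = 8,945.64, rounded up to 8,946; 9,723 present. Satisfied.
Vote: requires two-thirds of the votes cast (9,723 − 889 abstaining = 8,834); 2/3 of 8834 = 5889.33, rounded up to 5890, so 5,890 needed; 5,899 in favor. Satisfied.

Valid — all requirements satisfied.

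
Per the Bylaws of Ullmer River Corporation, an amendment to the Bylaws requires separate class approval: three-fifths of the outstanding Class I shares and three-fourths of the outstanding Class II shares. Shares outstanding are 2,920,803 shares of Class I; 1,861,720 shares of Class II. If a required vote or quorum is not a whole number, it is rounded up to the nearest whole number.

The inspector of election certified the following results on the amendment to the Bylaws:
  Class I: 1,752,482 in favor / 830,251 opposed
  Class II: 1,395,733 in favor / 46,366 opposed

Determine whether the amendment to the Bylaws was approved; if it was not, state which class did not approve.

Class I: 3/5 of 2920803 = 1752481.80, rounded up to 1752482; 1,752,482 required, 1,752,482 in favor — approved.
Class II: 3/4 of 1861720 = 1396290; 1,396,290 required, 1,395,733 in favor — not approved.

Not approved — the Class II shares did not give the required vote.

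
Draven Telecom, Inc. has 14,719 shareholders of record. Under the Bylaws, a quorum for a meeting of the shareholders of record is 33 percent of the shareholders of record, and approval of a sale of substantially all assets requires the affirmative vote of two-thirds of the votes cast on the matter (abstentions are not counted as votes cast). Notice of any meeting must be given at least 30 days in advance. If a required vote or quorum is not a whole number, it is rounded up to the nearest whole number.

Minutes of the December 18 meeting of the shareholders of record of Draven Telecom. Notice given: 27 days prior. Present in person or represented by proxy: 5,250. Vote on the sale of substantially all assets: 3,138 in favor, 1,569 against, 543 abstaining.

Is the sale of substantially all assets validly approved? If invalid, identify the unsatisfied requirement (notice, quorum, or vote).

Invalid — notice requirement not satisfied.

Notice: 27 days given; 30 required. Not satisfied.
Quorum: 33% of 14,719 = 4,857.27, rounded up to 4,858; 5,250 present. Satisfied.
Vote: requires two-thirds of the votes cast (5,250 − 543 abstaining = 4,707); 2/3 of 4707 = 3138, so 3,138 needed; 3,138 in favor. Satisfied.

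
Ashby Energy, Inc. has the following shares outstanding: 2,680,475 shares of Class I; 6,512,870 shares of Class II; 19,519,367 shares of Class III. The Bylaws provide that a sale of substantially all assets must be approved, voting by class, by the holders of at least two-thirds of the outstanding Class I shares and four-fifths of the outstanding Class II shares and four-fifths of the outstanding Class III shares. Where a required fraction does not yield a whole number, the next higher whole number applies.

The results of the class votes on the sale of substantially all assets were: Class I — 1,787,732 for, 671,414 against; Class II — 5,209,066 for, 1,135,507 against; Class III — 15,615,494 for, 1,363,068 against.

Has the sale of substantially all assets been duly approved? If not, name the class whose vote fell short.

Class I: 2/3 of 2680475 = 1786983.33, rounded up to 1786984; 1,786,984 required, 1,787,732 in favor — approved.
Class II: 4/5 of 6512870 = 5210296; 5,210,296 required, 5,209,066 in favor — not approved.
Class III: 4/5 of 19519367 = 15615493.60, rounded up to 15615494; 15,615,494 required, 15,615,494 in favor — approved.

Not approved — the Class II shares did not give the required vote.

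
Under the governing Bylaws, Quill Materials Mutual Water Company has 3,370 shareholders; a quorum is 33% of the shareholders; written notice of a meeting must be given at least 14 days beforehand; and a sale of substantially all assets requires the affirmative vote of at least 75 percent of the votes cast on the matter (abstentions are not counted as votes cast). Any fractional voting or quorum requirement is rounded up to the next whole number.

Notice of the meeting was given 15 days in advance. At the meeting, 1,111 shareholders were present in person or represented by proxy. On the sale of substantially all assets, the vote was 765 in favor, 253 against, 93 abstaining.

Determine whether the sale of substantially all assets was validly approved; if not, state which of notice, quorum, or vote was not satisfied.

Notice: 15 days given; 14 required. Satisfied.
Quorum: 33% of 3,370 = 1,112.10, rounded up to 1,113; 1,111 present. Not satisfied.
Vote: requires three-fourths of the votes cast (1,111 − 93 abstaining = 1,018); 3/4 of 1018 = 763.50, rounded up to 764, so 764 needed; 765 in favor. Satisfied.

Invalid — quorum requirement not satisfied.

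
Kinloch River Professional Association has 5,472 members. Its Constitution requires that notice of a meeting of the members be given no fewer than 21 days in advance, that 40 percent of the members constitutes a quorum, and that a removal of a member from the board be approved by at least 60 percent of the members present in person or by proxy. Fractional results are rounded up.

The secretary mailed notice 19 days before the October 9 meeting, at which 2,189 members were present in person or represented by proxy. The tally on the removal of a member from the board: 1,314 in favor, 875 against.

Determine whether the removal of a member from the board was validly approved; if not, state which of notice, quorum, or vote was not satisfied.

Notice: 19 days given; 21 required. Not satisfied.
Quorum: 40% of 5,472 = 2,188.80, rounded up to 2,189; 2,189 present. Satisfied.
Vote: requires three-fifths of those present (2,189); 3/5 of 2189 = 1313.40, rounded up to 1314, so 1,314 needed; 1,314 in favor. Satisfied.

Invalid — notice requirement not satisfied.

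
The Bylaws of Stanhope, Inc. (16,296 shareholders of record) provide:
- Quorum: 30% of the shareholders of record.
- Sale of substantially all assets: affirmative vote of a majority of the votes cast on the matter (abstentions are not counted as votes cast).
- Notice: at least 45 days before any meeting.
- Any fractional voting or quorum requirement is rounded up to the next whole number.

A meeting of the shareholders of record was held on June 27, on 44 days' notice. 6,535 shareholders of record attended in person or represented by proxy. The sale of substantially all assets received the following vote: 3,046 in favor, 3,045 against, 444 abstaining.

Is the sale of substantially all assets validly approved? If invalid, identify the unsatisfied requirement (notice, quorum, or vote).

Notice: 44 days given; 45 required. Not satisfied.
Quorum: 30% of 16,296 = 4,888.80, rounded up to 4,889; 6,535 present. Satisfied.
Vote: requires a majority of the votes cast (6,535 − 444 abstaining = 6,091); a majority of 6091 is 3046, so 3,046 needed; 3,046 in favor. Satisfied.

Invalid — notice requirement not satisfied.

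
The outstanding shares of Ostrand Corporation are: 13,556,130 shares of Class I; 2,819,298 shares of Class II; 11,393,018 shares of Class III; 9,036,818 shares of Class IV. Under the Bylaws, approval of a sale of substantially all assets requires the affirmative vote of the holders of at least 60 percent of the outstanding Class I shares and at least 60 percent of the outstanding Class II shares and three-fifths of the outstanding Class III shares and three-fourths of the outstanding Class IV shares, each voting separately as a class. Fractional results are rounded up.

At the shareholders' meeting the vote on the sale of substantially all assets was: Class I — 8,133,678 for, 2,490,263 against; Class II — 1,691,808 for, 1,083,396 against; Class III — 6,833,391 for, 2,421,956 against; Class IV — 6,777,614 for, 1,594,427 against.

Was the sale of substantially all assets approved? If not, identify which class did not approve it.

Not approved — the Class III shares did not give the required vote.

Class I: 3/5 of 13556130 = 8133678; 8,133,678 required, 8,133,678 in favor — approved.
Class II: 3/5 of 2819298 = 1691578.80, rounded up to 1691579; 1,691,579 required, 1,691,808 in favor — approved.
Class III: 3/5 of 11393018 = 6835810.80, rounded up to 6835811; 6,835,811 required, 6,833,391 in favor — not approved.
Class IV: 3/4 of 9036818 = 6777613.50, rounded up to 6777614; 6,777,614 required, 6,777,614 in favor — approved.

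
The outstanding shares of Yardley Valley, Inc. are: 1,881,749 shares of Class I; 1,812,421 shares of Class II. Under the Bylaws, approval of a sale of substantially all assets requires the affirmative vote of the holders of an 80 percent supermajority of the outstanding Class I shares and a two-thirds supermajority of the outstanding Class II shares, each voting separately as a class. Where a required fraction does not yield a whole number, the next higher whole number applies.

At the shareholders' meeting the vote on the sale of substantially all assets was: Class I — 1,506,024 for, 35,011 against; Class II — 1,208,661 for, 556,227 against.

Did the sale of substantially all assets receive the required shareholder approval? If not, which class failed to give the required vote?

Approved — every class gave the required vote.

Class I: 4/5 of 1881749 = 1505399.20, rounded up to 1505400; 1,505,400 required, 1,506,024 in favor — approved.
Class II: 2/3 of 1812421 = 1208280.67, rounded up to 1208281; 1,208,281 required, 1,208,661 in favor — approved.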